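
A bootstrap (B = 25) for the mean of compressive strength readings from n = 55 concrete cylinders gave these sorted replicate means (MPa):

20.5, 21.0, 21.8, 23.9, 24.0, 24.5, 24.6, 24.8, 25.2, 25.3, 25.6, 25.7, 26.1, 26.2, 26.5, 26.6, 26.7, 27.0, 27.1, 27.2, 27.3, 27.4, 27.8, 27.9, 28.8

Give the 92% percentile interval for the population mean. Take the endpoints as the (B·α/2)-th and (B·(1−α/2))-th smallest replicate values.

(20.5, 27.9)

α = 0.08; lower rank = 25 × 0.040 = 1; upper rank = 25 × 0.960 = 24.
The 1st smallest replicate is 20.5; the 24th is 27.9.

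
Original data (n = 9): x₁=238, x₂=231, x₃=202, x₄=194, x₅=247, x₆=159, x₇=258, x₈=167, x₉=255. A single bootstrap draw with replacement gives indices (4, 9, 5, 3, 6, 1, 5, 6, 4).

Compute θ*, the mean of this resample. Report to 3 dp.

Resample values: 194, 255, 247, 202, 159, 238, 247, 159, 194.
Mean = (194 + 255 + 247 + 202 + 159 + 238 + 247 + 159 + 194) / 9 = 1895.0 / 9 = 210.556

θ* = 210.556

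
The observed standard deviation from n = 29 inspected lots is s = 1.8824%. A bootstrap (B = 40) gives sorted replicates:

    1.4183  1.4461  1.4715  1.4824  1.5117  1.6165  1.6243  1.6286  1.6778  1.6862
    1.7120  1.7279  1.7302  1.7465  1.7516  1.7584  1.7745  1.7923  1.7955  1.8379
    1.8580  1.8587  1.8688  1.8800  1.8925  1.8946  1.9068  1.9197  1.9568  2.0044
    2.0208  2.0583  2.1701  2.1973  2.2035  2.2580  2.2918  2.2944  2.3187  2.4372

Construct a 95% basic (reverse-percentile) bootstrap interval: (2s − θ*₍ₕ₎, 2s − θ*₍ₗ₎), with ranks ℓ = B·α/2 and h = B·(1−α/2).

(1.4461, 2.3465)

Percentile endpoints at ranks 1 and 39: θ*₍1₎ = 1.4183, θ*₍39₎ = 2.3187.
Basic interval reflects these around s:
  lower = 2 × 1.8824 − 2.3187 = 1.4461
  upper = 2 × 1.8824 − 1.4183 = 2.3465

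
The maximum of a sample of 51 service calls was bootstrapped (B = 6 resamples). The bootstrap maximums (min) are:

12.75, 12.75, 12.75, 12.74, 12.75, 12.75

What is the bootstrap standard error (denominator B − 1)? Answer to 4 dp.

Bootstrap SE is the standard deviation of the 6 replicate maximums.
Mean of replicates: (12.75 + 12.75 + 12.75 + 12.74 + 12.75 + 12.75) / 6 = 76.490000 / 6 = 12.748333
Sum of squared deviations: (+0.001667)² + (+0.001667)² + (+0.001667)² + (−0.008333)² + (+0.001667)² + (+0.001667)² = 0.000083
Variance = 0.000083 / 5 = 0.000017
SE* = √0.000017

SE* = 0.0041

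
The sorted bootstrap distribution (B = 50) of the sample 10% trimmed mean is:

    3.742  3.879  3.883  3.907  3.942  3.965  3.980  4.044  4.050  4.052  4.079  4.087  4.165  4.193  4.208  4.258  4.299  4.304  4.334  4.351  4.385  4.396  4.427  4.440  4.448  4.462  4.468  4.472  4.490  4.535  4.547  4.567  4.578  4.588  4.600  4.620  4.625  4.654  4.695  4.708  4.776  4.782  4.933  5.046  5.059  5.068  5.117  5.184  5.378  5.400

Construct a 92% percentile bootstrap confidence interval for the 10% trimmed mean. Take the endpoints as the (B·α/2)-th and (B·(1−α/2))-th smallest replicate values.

(3.879, 5.184)

α = 0.08; lower rank = 50 × 0.040 = 2; upper rank = 50 × 0.960 = 48.
The 2nd smallest replicate is 3.879; the 48th is 5.184.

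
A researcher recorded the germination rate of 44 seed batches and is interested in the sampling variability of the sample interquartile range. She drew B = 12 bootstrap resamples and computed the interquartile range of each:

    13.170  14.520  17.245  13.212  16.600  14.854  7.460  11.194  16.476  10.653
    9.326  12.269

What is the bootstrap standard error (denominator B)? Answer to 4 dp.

Bootstrap SE is the standard deviation of the 12 replicate interquartile ranges.
Mean of replicates: (13.170 + 14.520 + 17.245 + 13.212 + 16.600 + 14.854 + 7.460 + 11.194 + 16.476 + 10.653 + 9.326 + 12.269) / 12 = 156.97900 / 12 = 13.08158
Sum of squared deviations: (+0.08842)² + (+1.43842)² + (+4.16342)² + (+0.13042)² + (+3.51842)² + (+1.77242)² + (−5.62158)² + (−1.88758)² + (+3.39442)² + (−2.42858)² + (−3.75558)² + (−0.81258)² = 102.29857
Variance = 102.29857 / 12 = 8.52488
SE* = √8.52488

SE* = 2.9197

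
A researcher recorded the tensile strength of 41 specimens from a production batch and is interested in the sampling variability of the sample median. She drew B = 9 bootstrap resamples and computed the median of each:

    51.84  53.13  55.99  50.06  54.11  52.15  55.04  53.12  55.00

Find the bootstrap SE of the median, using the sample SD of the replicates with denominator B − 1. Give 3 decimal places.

SE* = 1.863

Bootstrap SE is the standard deviation of the 9 replicate medians.
Mean of replicates: (51.84 + 53.13 + 55.99 + 50.06 + 54.11 + 52.15 + 55.04 + 53.12 + 55.00) / 9 = 480.4400 / 9 = 53.3822
Sum of squared deviations: (−1.5422)² + (−0.2522)² + (+2.6078)² + (−3.3222)² + (+0.7278)² + (−1.2322)² + (+1.6578)² + (−0.2622)² + (+1.6178)² = 27.7620
Variance = 27.7620 / 8 = 3.4702
SE* = √3.4702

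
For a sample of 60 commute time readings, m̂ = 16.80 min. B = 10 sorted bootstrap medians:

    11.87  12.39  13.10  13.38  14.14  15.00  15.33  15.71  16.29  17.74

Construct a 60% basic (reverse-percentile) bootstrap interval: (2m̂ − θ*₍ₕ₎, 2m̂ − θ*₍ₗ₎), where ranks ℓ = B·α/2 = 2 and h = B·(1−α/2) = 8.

Percentile endpoints at ranks 2 and 8: θ*₍2₎ = 12.39, θ*₍8₎ = 15.71.
Basic interval reflects these around m̂:
  lower = 2 × 16.80 − 15.71 = 17.89
  upper = 2 × 16.80 − 12.39 = 21.21

(17.89, 21.21)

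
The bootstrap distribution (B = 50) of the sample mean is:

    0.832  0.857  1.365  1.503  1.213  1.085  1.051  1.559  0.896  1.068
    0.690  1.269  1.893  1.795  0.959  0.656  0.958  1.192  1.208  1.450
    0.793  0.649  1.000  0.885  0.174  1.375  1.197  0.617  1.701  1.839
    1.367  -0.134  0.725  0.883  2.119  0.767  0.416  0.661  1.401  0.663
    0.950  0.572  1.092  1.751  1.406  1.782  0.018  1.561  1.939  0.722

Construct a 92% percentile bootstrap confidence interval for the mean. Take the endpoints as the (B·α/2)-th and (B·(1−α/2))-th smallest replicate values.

(0.018, 1.893)

Sorted replicates: -0.134, 0.018, 0.174, 0.416, 0.572, 0.617, 0.649, 0.656, 0.661, 0.663, 0.690, 0.722, 0.725, 0.767, 0.793, 0.832, 0.857, 0.883, 0.885, 0.896, 0.950, 0.958, 0.959, 1.000, 1.051, 1.068, 1.085, 1.092, 1.192, 1.197, 1.208, 1.213, 1.269, 1.365, 1.367, 1.375, 1.401, 1.406, 1.450, 1.503, 1.559, 1.561, 1.701, 1.751, 1.782, 1.795, 1.839, 1.893, 1.939, 2.119
α = 0.08; lower rank = 50 × 0.040 = 2; upper rank = 50 × 0.960 = 48.
The 2nd smallest replicate is 0.018; the 48th is 1.893.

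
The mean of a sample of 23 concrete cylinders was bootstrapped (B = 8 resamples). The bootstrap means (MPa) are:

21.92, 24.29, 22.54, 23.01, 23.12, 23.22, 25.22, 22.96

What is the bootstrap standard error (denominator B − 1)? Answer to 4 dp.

Bootstrap SE is the standard deviation of the 8 replicate means.
Mean of replicates: (21.92 + 24.29 + 22.54 + 23.01 + 23.12 + 23.22 + 25.22 + 22.96) / 8 = 186.28000 / 8 = 23.28500
Sum of squared deviations: (−1.36500)² + (+1.00500)² + (−0.74500)² + (−0.27500)² + (−0.16500)² + (−0.06500)² + (+1.93500)² + (−0.32500)² = 7.38520
Variance = 7.38520 / 7 = 1.05503
SE* = √1.05503

SE* = 1.0271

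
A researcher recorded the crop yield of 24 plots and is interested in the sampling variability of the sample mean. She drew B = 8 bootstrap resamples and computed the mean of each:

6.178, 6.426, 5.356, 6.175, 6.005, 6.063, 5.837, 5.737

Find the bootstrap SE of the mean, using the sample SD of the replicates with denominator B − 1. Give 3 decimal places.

SE* = 0.328

Bootstrap SE is the standard deviation of the 8 replicate means.
Mean of replicates: (6.178 + 6.426 + 5.356 + 6.175 + 6.005 + 6.063 + 5.837 + 5.737) / 8 = 47.7770 / 8 = 5.9721
Sum of squared deviations: (+0.2059)² + (+0.4539)² + (−0.6161)² + (+0.2029)² + (+0.0329)² + (+0.0909)² + (−0.1351)² + (−0.2351)² = 0.7520
Variance = 0.7520 / 7 = 0.1074
SE* = √0.1074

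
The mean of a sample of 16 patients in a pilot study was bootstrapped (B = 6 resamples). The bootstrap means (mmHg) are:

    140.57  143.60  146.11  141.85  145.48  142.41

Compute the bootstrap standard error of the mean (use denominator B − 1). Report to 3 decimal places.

Bootstrap SE is the standard deviation of the 6 replicate means.
Mean of replicates: (140.57 + 143.60 + 146.11 + 141.85 + 145.48 + 142.41) / 6 = 860.0200 / 6 = 143.3367
Sum of squared deviations: (−2.7667)² + (+0.2633)² + (+2.7733)² + (−1.4867)² + (+2.1433)² + (−0.9267)² = 23.0779
Variance = 23.0779 / 5 = 4.6156
SE* = √4.6156

SE* = 2.148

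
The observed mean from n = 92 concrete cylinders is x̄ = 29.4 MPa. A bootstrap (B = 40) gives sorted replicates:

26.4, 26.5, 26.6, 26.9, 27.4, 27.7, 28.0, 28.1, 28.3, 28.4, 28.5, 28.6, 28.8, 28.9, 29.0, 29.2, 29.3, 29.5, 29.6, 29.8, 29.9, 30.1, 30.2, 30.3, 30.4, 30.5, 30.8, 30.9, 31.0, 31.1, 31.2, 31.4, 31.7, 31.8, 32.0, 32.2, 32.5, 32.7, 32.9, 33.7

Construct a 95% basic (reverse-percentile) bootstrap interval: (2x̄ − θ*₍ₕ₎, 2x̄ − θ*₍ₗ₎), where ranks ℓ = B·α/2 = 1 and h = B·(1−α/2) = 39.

(25.9, 32.4)

Percentile endpoints at ranks 1 and 39: θ*₍1₎ = 26.4, θ*₍39₎ = 32.9.
Basic interval reflects these around x̄:
  lower = 2 × 29.4 − 32.9 = 25.9
  upper = 2 × 29.4 − 26.4 = 32.4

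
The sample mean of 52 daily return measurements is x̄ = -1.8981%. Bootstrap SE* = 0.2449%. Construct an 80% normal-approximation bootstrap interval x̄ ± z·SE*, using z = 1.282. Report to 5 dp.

(-2.21206, -1.58414)

Margin = 1.282 × 0.2449 = 0.313962
Interval: -1.8981 ± 0.313962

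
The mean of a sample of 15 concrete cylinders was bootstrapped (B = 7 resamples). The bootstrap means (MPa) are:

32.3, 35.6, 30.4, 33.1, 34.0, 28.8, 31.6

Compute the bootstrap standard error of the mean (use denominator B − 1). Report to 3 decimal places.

SE* = 2.264

Bootstrap SE is the standard deviation of the 7 replicate means.
Mean of replicates: (32.3 + 35.6 + 30.4 + 33.1 + 34.0 + 28.8 + 31.6) / 7 = 225.8000 / 7 = 32.2571
Sum of squared deviations: (+0.0429)² + (+3.3429)² + (−1.8571)² + (+0.8429)² + (+1.7429)² + (−3.4571)² + (−0.6571)² = 30.7571
Variance = 30.7571 / 6 = 5.1262
SE* = √5.1262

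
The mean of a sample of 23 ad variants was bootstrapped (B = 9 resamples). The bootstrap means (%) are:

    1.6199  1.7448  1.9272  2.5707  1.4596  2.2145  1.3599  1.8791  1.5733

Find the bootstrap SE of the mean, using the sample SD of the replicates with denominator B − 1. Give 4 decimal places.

SE* = 0.3844

Bootstrap SE is the standard deviation of the 9 replicate means.
Mean of replicates: (1.6199 + 1.7448 + 1.9272 + 2.5707 + 1.4596 + 2.2145 + 1.3599 + 1.8791 + 1.5733) / 9 = 16.34900 / 9 = 1.81656
Sum of squared deviations: (−0.19666)² + (−0.07176)² + (+0.11064)² + (+0.75414)² + (−0.35696)² + (+0.39794)² + (−0.45666)² + (+0.06254)² + (−0.24326)² = 1.18219
Variance = 1.18219 / 8 = 0.14777
SE* = √0.14777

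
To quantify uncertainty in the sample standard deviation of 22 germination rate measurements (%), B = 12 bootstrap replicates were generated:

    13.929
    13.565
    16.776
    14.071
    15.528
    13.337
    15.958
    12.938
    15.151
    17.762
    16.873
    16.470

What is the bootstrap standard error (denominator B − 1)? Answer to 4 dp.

SE* = 1.6038

Bootstrap SE is the standard deviation of the 12 replicate standard deviations.
Mean of replicates: (13.929 + 13.565 + 16.776 + 14.071 + 15.528 + 13.337 + 15.958 + 12.938 + 15.151 + 17.762 + 16.873 + 16.470) / 12 = 182.35800 / 12 = 15.19650
Sum of squared deviations: (−1.26750)² + (−1.63150)² + (+1.57950)² + (−1.12550)² + (+0.33150)² + (−1.85950)² + (+0.76150)² + (−2.25850)² + (−0.04550)² + (+2.56550)² + (+1.67650)² + (+1.27350)² = 28.29457
Variance = 28.29457 / 11 = 2.57223
SE* = √2.57223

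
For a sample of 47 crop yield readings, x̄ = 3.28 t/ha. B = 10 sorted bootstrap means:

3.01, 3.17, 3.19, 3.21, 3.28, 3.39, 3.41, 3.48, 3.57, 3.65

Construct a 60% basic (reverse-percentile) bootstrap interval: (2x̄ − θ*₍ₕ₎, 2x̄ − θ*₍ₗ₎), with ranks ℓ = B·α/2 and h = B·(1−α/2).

Percentile endpoints at ranks 2 and 8: θ*₍2₎ = 3.17, θ*₍8₎ = 3.48.
Basic interval reflects these around x̄:
  lower = 2 × 3.28 − 3.48 = 3.08
  upper = 2 × 3.28 − 3.17 = 3.39

(3.08, 3.39)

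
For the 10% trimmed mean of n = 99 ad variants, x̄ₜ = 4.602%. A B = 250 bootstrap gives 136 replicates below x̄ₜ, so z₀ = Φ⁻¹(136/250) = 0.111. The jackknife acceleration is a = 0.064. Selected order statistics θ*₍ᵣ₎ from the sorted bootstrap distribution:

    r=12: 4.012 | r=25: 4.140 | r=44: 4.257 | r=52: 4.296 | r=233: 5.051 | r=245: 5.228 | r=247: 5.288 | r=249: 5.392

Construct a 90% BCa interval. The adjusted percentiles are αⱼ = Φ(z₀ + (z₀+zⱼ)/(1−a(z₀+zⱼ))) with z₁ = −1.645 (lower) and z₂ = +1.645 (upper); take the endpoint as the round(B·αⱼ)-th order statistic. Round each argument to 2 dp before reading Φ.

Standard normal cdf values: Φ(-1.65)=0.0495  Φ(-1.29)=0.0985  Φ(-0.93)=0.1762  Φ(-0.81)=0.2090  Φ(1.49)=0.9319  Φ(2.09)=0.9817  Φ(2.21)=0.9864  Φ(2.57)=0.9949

(4.140, 5.228)

Lower: z₀ + z₁ = 0.111 + (-1.645) = -1.534; 1 − a(z₀+z₁) = 1 − (0.064)(-1.534) = 1.0982; argument = 0.111 + (-1.534)/1.0982 = -1.2859 → -1.29.
α₁ = Φ(-1.29) = 0.0985; rank = round(250 × 0.0985) = 25; θ*₍25₎ = 4.140.
Upper: z₀ + z₂ = 1.756; 1 − a(z₀+z₂) = 0.8876; argument = 2.0893 → 2.09; α₂ = 0.9817; rank = 245; θ*₍245₎ = 5.228.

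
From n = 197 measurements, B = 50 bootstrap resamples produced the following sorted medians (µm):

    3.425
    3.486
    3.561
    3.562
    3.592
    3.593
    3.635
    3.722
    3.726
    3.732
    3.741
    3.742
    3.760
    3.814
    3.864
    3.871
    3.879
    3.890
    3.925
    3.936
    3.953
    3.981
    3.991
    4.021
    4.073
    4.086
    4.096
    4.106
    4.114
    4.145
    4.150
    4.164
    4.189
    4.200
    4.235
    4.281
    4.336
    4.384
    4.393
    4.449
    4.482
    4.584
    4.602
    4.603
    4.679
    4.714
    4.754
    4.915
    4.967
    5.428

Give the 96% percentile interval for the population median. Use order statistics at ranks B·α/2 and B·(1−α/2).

(3.425, 4.967)

α = 0.04; lower rank = 50 × 0.020 = 1; upper rank = 50 × 0.980 = 49.
The 1st smallest replicate is 3.425; the 49th is 4.967.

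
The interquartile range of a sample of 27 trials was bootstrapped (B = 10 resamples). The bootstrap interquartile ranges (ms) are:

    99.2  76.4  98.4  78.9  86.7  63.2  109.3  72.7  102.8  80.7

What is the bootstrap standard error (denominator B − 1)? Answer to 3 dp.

SE* = 14.960

Bootstrap SE is the standard deviation of the 10 replicate interquartile ranges.
Mean of replicates: (99.2 + 76.4 + 98.4 + 78.9 + 86.7 + 63.2 + 109.3 + 72.7 + 102.8 + 80.7) / 10 = 868.3000 / 10 = 86.8300
Sum of squared deviations: (+12.3700)² + (−10.4300)² + (+11.5700)² + (−7.9300)² + (−0.1300)² + (−23.6300)² + (+22.4700)² + (−14.1300)² + (+15.9700)² + (−6.1300)² = 2014.1210
Variance = 2014.1210 / 9 = 223.7912
SE* = √223.7912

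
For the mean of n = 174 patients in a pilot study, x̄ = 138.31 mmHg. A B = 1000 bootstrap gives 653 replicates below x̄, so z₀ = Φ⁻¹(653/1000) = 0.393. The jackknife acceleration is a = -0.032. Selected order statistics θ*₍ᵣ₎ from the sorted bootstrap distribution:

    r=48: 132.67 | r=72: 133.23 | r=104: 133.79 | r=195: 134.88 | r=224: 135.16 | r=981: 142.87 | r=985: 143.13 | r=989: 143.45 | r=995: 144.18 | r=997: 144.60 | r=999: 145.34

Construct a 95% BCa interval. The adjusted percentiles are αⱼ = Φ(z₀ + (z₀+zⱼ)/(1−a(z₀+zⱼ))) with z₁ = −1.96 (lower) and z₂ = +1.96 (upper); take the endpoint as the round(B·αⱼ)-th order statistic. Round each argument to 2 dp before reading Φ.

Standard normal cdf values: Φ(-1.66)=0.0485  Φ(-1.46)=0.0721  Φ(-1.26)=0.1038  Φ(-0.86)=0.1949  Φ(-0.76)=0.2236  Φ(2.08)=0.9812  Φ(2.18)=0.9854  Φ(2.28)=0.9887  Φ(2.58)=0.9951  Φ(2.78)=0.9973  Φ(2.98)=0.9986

Lower: z₀ + z₁ = 0.393 + (-1.960) = -1.567; 1 − a(z₀+z₁) = 1 − (-0.032)(-1.567) = 0.9499; argument = 0.393 + (-1.567)/0.9499 = -1.2567 → -1.26.
α₁ = Φ(-1.26) = 0.1038; rank = round(1000 × 0.1038) = 104; θ*₍104₎ = 133.79.
Upper: z₀ + z₂ = 2.353; 1 − a(z₀+z₂) = 1.0753; argument = 2.5812 → 2.58; α₂ = 0.9951; rank = 995; θ*₍995₎ = 144.18.

(133.79, 144.18)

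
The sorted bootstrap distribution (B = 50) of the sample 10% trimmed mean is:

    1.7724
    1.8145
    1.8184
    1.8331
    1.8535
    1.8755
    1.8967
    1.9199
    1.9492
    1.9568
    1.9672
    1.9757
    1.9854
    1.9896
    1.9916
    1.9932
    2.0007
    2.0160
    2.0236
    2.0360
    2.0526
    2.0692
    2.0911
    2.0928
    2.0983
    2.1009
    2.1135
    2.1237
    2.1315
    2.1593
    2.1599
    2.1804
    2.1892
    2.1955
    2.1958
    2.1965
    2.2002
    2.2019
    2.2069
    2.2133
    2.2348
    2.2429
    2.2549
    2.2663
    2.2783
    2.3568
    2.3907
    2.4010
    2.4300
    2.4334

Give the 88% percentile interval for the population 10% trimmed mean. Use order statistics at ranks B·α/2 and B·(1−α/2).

α = 0.12; lower rank = 50 × 0.060 = 3; upper rank = 50 × 0.940 = 47.
The 3rd smallest replicate is 1.8184; the 47th is 2.3907.

(1.8184, 2.3907)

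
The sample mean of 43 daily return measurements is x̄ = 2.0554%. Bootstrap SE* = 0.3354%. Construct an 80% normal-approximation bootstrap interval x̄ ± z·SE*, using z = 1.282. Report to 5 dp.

(1.62542, 2.48538)

Margin = 1.282 × 0.3354 = 0.429983
Interval: 2.0554 ± 0.429983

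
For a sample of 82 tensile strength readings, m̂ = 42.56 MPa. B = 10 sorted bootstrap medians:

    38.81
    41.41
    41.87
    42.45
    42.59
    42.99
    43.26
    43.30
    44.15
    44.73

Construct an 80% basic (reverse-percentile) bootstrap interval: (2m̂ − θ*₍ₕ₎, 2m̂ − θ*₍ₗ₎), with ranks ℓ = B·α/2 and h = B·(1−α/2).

Percentile endpoints at ranks 1 and 9: θ*₍1₎ = 38.81, θ*₍9₎ = 44.15.
Basic interval reflects these around m̂:
  lower = 2 × 42.56 − 44.15 = 40.97
  upper = 2 × 42.56 − 38.81 = 46.31

(40.97, 46.31)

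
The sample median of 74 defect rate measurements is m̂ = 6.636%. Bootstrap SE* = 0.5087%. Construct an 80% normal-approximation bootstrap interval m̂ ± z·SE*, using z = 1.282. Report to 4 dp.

Margin = 1.282 × 0.5087 = 0.65215
Interval: 6.636 ± 0.65215

(5.9838, 7.2882)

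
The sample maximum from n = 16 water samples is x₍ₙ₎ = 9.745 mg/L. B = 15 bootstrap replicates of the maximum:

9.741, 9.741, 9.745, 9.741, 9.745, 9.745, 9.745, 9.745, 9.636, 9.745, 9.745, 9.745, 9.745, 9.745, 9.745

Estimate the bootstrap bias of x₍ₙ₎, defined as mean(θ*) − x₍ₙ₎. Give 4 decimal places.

mean(θ*) = (9.741 + 9.741 + 9.745 + 9.741 + 9.745 + 9.745 + 9.745 + 9.745 + 9.636 + 9.745 + 9.745 + 9.745 + 9.745 + 9.745 + 9.745) / 15 = 9.73693
bias = 9.73693 − 9.745

bias = −0.0081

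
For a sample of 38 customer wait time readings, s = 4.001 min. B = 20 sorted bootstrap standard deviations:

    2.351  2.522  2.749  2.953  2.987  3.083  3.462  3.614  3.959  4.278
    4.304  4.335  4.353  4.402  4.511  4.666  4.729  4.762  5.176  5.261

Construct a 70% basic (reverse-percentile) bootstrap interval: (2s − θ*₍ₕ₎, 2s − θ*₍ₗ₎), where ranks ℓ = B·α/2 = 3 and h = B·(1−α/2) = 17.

(3.273, 5.253)

Percentile endpoints at ranks 3 and 17: θ*₍3₎ = 2.749, θ*₍17₎ = 4.729.
Basic interval reflects these around s:
  lower = 2 × 4.001 − 4.729 = 3.273
  upper = 2 × 4.001 − 2.749 = 5.253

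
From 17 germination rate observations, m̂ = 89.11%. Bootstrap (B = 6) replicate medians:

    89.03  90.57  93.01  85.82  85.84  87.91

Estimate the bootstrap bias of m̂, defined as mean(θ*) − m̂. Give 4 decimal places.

bias = −0.4133

mean(θ*) = (89.03 + 90.57 + 93.01 + 85.82 + 85.84 + 87.91) / 6 = 88.69667
bias = 88.69667 − 89.11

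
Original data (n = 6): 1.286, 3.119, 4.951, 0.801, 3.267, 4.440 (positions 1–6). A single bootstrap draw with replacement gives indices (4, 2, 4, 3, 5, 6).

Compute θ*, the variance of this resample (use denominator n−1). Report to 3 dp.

θ* = 3.114

Resample values: 0.801, 3.119, 0.801, 4.951, 3.267, 4.440.
Mean = 2.8965; sum of squared deviations = 15.5724
s² = 15.5724 / 5 = 3.1145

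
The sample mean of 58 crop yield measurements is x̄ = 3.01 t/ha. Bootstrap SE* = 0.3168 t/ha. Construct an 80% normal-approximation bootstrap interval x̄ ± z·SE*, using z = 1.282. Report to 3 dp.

(2.604, 3.416)

Margin = 1.282 × 0.3168 = 0.4061
Interval: 3.01 ± 0.4061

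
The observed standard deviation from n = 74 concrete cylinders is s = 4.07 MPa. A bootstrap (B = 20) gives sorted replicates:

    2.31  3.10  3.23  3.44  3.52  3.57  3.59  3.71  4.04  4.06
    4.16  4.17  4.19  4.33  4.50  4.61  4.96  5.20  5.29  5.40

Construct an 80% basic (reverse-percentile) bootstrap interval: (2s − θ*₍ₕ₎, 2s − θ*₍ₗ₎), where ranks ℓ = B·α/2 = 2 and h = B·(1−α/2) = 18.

Percentile endpoints at ranks 2 and 18: θ*₍2₎ = 3.10, θ*₍18₎ = 5.20.
Basic interval reflects these around s:
  lower = 2 × 4.07 − 5.20 = 2.94
  upper = 2 × 4.07 − 3.10 = 5.04

(2.94, 5.04)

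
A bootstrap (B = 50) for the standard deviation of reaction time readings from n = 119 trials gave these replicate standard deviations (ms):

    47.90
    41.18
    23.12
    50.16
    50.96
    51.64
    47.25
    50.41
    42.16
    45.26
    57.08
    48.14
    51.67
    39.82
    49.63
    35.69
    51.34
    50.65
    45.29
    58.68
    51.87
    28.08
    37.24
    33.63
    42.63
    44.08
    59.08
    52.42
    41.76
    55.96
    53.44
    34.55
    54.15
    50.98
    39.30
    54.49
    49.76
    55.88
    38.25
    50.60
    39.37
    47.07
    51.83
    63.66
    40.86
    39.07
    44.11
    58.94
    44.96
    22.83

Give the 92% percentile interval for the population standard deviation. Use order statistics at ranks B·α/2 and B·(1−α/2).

(23.12, 58.94)

Sorted replicates: 22.83, 23.12, 28.08, 33.63, 34.55, 35.69, 37.24, 38.25, 39.07, 39.30, 39.37, 39.82, 40.86, 41.18, 41.76, 42.16, 42.63, 44.08, 44.11, 44.96, 45.26, 45.29, 47.07, 47.25, 47.90, 48.14, 49.63, 49.76, 50.16, 50.41, 50.60, 50.65, 50.96, 50.98, 51.34, 51.64, 51.67, 51.83, 51.87, 52.42, 53.44, 54.15, 54.49, 55.88, 55.96, 57.08, 58.68, 58.94, 59.08, 63.66
α = 0.08; lower rank = 50 × 0.040 = 2; upper rank = 50 × 0.960 = 48.
The 2nd smallest replicate is 23.12; the 48th is 58.94.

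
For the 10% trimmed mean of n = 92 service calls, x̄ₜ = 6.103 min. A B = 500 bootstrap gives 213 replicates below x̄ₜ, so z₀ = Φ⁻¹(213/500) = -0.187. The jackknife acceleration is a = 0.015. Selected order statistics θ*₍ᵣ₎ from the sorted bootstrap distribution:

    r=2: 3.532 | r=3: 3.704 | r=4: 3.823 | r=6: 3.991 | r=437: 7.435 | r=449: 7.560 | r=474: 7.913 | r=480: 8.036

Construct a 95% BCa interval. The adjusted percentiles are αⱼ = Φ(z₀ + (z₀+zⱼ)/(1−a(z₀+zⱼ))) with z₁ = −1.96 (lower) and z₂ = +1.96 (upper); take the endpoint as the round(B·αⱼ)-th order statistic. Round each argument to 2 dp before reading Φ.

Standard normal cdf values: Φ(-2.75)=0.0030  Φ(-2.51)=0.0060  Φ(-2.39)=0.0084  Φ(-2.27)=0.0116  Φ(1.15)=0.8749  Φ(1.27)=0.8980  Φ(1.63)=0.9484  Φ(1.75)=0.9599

(3.991, 7.913)

Lower: z₀ + z₁ = -0.187 + (-1.960) = -2.147; 1 − a(z₀+z₁) = 1 − (0.015)(-2.147) = 1.0322; argument = -0.187 + (-2.147)/1.0322 = -2.2670 → -2.27.
α₁ = Φ(-2.27) = 0.0116; rank = round(500 × 0.0116) = 6; θ*₍6₎ = 3.991.
Upper: z₀ + z₂ = 1.773; 1 − a(z₀+z₂) = 0.9734; argument = 1.6344 → 1.63; α₂ = 0.9484; rank = 474; θ*₍474₎ = 7.913.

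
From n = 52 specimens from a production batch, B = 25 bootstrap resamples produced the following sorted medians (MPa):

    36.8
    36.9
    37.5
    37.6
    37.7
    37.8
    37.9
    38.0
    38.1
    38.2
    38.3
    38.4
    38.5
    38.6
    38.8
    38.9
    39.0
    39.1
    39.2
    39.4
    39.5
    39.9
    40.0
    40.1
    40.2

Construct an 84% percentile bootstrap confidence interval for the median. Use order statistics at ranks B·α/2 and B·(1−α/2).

(36.9, 40.0)

α = 0.16; lower rank = 25 × 0.080 = 2; upper rank = 25 × 0.920 = 23.
The 2nd smallest replicate is 36.9; the 23rd is 40.0.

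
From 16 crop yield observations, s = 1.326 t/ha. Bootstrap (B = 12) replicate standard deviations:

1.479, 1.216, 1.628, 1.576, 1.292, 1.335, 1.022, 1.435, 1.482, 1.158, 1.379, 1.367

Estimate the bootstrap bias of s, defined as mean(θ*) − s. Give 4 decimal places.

bias = +0.0381

mean(θ*) = (1.479 + 1.216 + 1.628 + 1.576 + 1.292 + 1.335 + 1.022 + 1.435 + 1.482 + 1.158 + 1.379 + 1.367) / 12 = 1.36408
bias = 1.36408 − 1.326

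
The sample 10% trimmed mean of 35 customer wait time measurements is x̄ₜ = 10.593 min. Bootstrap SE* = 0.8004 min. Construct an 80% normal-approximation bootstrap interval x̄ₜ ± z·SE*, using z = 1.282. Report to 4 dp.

(9.5669, 11.6191)

Margin = 1.282 × 0.8004 = 1.02611
Interval: 10.593 ± 1.02611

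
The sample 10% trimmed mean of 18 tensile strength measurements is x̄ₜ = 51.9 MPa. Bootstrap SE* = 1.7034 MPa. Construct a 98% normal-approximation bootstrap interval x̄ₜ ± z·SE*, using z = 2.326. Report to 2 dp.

Margin = 2.326 × 1.7034 = 3.962
Interval: 51.9 ± 3.962

(47.94, 55.86)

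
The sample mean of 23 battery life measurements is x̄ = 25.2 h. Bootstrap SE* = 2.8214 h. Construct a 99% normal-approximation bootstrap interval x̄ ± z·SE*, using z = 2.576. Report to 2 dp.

Margin = 2.576 × 2.8214 = 7.268
Interval: 25.2 ± 7.268

(17.93, 32.47)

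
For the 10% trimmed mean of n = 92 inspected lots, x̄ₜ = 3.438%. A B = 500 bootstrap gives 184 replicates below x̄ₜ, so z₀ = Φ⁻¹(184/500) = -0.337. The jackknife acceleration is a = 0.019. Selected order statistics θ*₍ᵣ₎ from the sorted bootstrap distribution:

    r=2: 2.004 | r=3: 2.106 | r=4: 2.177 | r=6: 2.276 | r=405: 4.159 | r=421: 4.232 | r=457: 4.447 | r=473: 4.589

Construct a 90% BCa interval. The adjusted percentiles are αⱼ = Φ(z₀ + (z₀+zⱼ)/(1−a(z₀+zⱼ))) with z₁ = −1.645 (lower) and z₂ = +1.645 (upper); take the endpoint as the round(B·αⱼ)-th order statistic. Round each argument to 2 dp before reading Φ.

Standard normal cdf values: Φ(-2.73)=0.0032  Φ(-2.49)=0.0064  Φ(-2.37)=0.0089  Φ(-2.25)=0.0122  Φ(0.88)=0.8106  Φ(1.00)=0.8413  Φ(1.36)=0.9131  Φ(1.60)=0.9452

Lower: z₀ + z₁ = -0.337 + (-1.645) = -1.982; 1 − a(z₀+z₁) = 1 − (0.019)(-1.982) = 1.0377; argument = -0.337 + (-1.982)/1.0377 = -2.2471 → -2.25.
α₁ = Φ(-2.25) = 0.0122; rank = round(500 × 0.0122) = 6; θ*₍6₎ = 2.276.
Upper: z₀ + z₂ = 1.308; 1 − a(z₀+z₂) = 0.9751; argument = 1.0043 → 1.00; α₂ = 0.8413; rank = 421; θ*₍421₎ = 4.232.

(2.276, 4.232)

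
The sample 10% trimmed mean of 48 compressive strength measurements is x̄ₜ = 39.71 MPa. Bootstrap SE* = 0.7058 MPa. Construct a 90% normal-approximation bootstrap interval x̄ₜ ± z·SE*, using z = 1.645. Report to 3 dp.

Margin = 1.645 × 0.7058 = 1.1610
Interval: 39.71 ± 1.1610

(38.549, 40.871)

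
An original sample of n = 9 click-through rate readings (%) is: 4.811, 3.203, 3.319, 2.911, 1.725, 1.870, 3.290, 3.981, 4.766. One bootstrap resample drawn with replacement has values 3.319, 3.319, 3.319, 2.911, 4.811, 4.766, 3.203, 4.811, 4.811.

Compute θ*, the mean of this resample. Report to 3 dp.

Mean = (3.319 + 3.319 + 3.319 + 2.911 + 4.811 + 4.766 + 3.203 + 4.811 + 4.811) / 9 = 35.2700 / 9 = 3.919

θ* = 3.919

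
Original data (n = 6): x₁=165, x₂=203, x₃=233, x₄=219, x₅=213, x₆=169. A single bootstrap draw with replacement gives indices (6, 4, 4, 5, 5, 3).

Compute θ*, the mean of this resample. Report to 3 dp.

Resample values: 169, 219, 219, 213, 213, 233.
Mean = (169 + 219 + 219 + 213 + 213 + 233) / 6 = 1266.0 / 6 = 211.000

θ* = 211.000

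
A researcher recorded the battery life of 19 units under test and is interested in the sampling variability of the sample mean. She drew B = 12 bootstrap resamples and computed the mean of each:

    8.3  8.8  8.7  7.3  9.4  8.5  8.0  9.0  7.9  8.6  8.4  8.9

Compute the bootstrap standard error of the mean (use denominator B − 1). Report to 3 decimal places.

Bootstrap SE is the standard deviation of the 12 replicate means.
Mean of replicates: (8.3 + 8.8 + 8.7 + 7.3 + 9.4 + 8.5 + 8.0 + 9.0 + 7.9 + 8.6 + 8.4 + 8.9) / 12 = 101.8000 / 12 = 8.4833
Sum of squared deviations: (−0.1833)² + (+0.3167)² + (+0.2167)² + (−1.1833)² + (+0.9167)² + (+0.0167)² + (−0.4833)² + (+0.5167)² + (−0.5833)² + (+0.1167)² + (−0.0833)² + (+0.4167)² = 3.4567
Variance = 3.4567 / 11 = 0.3142
SE* = √0.3142

SE* = 0.561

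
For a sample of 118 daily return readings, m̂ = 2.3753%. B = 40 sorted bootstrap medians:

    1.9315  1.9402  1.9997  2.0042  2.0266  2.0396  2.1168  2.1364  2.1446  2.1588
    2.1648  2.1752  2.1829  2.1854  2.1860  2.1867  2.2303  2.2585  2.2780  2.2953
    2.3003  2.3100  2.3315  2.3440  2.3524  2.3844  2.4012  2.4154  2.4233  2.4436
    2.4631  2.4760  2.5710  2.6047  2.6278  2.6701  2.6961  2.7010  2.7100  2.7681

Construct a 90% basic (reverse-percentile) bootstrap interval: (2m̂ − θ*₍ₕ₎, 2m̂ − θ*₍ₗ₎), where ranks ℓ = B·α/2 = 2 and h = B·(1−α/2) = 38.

(2.0496, 2.8104)

Percentile endpoints at ranks 2 and 38: θ*₍2₎ = 1.9402, θ*₍38₎ = 2.7010.
Basic interval reflects these around m̂:
  lower = 2 × 2.3753 − 2.7010 = 2.0496
  upper = 2 × 2.3753 − 1.9402 = 2.8104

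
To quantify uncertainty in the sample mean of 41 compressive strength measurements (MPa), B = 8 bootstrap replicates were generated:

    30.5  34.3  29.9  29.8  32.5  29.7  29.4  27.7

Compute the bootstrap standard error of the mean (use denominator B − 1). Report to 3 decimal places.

SE* = 2.035

Bootstrap SE is the standard deviation of the 8 replicate means.
Mean of replicates: (30.5 + 34.3 + 29.9 + 29.8 + 32.5 + 29.7 + 29.4 + 27.7) / 8 = 243.8000 / 8 = 30.4750
Sum of squared deviations: (+0.0250)² + (+3.8250)² + (−0.5750)² + (−0.6750)² + (+2.0250)² + (−0.7750)² + (−1.0750)² + (−2.7750)² = 28.9750
Variance = 28.9750 / 7 = 4.1393
SE* = √4.1393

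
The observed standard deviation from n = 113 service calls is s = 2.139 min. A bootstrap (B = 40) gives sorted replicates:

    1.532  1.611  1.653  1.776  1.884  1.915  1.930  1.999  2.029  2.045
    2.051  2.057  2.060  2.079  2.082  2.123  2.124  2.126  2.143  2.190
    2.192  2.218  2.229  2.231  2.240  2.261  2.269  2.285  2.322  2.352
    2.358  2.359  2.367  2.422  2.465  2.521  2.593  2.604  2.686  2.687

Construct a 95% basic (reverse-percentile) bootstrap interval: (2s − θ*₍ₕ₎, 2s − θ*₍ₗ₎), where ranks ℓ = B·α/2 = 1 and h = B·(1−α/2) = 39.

(1.592, 2.746)

Percentile endpoints at ranks 1 and 39: θ*₍1₎ = 1.532, θ*₍39₎ = 2.686.
Basic interval reflects these around s:
  lower = 2 × 2.139 − 2.686 = 1.592
  upper = 2 × 2.139 − 1.532 = 2.746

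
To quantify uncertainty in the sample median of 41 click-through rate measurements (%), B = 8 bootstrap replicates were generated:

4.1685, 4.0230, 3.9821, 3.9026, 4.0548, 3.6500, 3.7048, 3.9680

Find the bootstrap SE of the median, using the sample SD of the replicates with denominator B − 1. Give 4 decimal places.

SE* = 0.1753

Bootstrap SE is the standard deviation of the 8 replicate medians.
Mean of replicates: (4.1685 + 4.0230 + 3.9821 + 3.9026 + 4.0548 + 3.6500 + 3.7048 + 3.9680) / 8 = 31.45380 / 8 = 3.93173
Sum of squared deviations: (+0.23677)² + (+0.09127)² + (+0.05037)² + (−0.02913)² + (+0.12308)² + (−0.28173)² + (−0.22693)² + (+0.03627)² = 0.21511
Variance = 0.21511 / 7 = 0.03073
SE* = √0.03073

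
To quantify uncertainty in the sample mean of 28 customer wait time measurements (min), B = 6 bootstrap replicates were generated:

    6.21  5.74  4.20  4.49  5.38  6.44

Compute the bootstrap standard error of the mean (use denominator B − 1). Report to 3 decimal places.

SE* = 0.908

Bootstrap SE is the standard deviation of the 6 replicate means.
Mean of replicates: (6.21 + 5.74 + 4.20 + 4.49 + 5.38 + 6.44) / 6 = 32.4600 / 6 = 5.4100
Sum of squared deviations: (+0.8000)² + (+0.3300)² + (−1.2100)² + (−0.9200)² + (−0.0300)² + (+1.0300)² = 4.1212
Variance = 4.1212 / 5 = 0.8242
SE* = √0.8242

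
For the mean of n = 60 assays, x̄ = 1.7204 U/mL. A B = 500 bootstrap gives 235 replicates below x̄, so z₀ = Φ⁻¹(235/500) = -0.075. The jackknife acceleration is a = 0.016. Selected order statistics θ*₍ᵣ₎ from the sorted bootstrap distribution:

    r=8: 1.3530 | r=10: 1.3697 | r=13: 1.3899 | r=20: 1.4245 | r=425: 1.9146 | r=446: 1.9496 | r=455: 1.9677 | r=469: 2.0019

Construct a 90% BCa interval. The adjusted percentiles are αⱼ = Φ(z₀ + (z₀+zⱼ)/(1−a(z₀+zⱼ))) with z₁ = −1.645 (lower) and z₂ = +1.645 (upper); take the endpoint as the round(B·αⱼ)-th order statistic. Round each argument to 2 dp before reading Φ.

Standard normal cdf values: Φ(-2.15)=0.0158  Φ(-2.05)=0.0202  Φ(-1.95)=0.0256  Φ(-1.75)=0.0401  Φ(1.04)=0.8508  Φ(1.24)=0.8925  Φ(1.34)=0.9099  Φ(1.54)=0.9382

Lower: z₀ + z₁ = -0.075 + (-1.645) = -1.720; 1 − a(z₀+z₁) = 1 − (0.016)(-1.720) = 1.0275; argument = -0.075 + (-1.720)/1.0275 = -1.7489 → -1.75.
α₁ = Φ(-1.75) = 0.0401; rank = round(500 × 0.0401) = 20; θ*₍20₎ = 1.4245.
Upper: z₀ + z₂ = 1.570; 1 − a(z₀+z₂) = 0.9749; argument = 1.5355 → 1.54; α₂ = 0.9382; rank = 469; θ*₍469₎ = 2.0019.

(1.4245, 2.0019)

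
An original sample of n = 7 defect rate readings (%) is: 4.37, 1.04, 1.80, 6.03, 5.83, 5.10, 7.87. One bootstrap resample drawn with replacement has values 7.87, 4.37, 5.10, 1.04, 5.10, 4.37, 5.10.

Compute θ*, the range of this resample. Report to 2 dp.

Range = 7.87 − 1.04 = 6.83

θ* = 6.83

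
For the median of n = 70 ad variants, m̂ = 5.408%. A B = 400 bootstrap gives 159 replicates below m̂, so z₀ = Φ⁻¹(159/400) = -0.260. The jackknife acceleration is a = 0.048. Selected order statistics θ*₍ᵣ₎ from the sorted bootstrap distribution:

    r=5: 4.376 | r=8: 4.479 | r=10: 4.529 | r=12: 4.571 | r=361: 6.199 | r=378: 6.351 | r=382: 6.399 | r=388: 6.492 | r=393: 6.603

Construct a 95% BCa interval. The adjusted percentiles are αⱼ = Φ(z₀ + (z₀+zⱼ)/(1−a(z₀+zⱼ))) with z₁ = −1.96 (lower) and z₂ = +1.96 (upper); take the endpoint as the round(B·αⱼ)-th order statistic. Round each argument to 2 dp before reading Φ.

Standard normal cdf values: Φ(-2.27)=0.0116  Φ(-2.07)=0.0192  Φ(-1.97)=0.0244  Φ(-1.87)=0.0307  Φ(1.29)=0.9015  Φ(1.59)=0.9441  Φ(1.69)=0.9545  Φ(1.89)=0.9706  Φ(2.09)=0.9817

Lower: z₀ + z₁ = -0.260 + (-1.960) = -2.220; 1 − a(z₀+z₁) = 1 − (0.048)(-2.220) = 1.1066; argument = -0.260 + (-2.220)/1.1066 = -2.2662 → -2.27.
α₁ = Φ(-2.27) = 0.0116; rank = round(400 × 0.0116) = 5; θ*₍5₎ = 4.376.
Upper: z₀ + z₂ = 1.700; 1 − a(z₀+z₂) = 0.9184; argument = 1.5910 → 1.59; α₂ = 0.9441; rank = 378; θ*₍378₎ = 6.351.

(4.376, 6.351)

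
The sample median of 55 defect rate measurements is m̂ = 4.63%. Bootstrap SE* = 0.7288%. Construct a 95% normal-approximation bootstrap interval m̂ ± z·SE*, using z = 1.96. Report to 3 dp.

(3.202, 6.058)

Margin = 1.96 × 0.7288 = 1.4284
Interval: 4.63 ± 1.4284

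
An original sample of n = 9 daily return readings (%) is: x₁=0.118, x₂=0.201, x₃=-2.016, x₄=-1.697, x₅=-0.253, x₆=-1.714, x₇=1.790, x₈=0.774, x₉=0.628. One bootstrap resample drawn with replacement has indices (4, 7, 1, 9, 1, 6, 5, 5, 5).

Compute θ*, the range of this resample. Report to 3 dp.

θ* = 3.504

Resample values: -1.697, 1.790, 0.118, 0.628, 0.118, -1.714, -0.253, -0.253, -0.253.
Range = 1.790 − -1.714 = 3.504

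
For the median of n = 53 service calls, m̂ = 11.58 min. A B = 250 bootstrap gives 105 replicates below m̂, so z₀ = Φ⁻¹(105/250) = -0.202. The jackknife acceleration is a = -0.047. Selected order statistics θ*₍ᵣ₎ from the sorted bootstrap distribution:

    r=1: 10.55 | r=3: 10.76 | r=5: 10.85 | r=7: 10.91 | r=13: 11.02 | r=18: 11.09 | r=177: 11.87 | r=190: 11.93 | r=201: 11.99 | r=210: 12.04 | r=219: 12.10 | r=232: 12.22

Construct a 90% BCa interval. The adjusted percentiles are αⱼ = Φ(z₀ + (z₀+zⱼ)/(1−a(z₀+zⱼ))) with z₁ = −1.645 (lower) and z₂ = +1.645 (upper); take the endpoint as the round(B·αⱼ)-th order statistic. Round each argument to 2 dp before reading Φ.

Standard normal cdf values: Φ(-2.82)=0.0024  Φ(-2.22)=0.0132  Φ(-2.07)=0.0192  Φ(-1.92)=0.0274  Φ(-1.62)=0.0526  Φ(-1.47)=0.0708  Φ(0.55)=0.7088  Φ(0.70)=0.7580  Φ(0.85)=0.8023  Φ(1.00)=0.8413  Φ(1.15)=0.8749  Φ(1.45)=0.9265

(10.76, 12.10)

Lower: z₀ + z₁ = -0.202 + (-1.645) = -1.847; 1 − a(z₀+z₁) = 1 − (-0.047)(-1.847) = 0.9132; argument = -0.202 + (-1.847)/0.9132 = -2.2246 → -2.22.
α₁ = Φ(-2.22) = 0.0132; rank = round(250 × 0.0132) = 3; θ*₍3₎ = 10.76.
Upper: z₀ + z₂ = 1.443; 1 − a(z₀+z₂) = 1.0678; argument = 1.1494 → 1.15; α₂ = 0.8749; rank = 219; θ*₍219₎ = 12.10.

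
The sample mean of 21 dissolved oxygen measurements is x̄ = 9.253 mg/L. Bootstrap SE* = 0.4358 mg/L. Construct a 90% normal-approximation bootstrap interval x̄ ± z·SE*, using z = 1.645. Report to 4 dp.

(8.5361, 9.9699)

Margin = 1.645 × 0.4358 = 0.71689
Interval: 9.253 ± 0.71689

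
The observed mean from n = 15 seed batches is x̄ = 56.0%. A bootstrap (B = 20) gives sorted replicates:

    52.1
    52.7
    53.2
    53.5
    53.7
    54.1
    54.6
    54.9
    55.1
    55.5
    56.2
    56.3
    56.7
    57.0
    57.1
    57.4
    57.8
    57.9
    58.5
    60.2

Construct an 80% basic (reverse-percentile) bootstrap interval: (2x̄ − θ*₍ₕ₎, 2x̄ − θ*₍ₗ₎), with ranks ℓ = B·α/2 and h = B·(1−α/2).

Percentile endpoints at ranks 2 and 18: θ*₍2₎ = 52.7, θ*₍18₎ = 57.9.
Basic interval reflects these around x̄:
  lower = 2 × 56.0 − 57.9 = 54.1
  upper = 2 × 56.0 − 52.7 = 59.3

(54.1, 59.3)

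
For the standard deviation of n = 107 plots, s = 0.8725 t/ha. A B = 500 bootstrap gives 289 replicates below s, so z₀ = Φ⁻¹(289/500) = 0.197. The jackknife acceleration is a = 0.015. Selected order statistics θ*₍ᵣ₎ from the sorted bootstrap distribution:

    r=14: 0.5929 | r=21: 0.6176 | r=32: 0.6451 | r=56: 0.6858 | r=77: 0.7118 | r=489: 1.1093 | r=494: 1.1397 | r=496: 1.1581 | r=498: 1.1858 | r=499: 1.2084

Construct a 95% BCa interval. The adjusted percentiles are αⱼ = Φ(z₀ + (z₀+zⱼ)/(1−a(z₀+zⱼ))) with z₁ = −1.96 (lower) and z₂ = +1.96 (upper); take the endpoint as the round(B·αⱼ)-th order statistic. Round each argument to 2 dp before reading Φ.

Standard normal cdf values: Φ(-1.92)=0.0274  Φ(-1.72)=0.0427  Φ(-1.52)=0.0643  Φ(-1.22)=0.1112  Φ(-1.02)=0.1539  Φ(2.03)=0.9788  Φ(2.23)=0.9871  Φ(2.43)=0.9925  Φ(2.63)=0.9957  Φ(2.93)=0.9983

(0.6451, 1.1581)

Lower: z₀ + z₁ = 0.197 + (-1.960) = -1.763; 1 − a(z₀+z₁) = 1 − (0.015)(-1.763) = 1.0264; argument = 0.197 + (-1.763)/1.0264 = -1.5206 → -1.52.
α₁ = Φ(-1.52) = 0.0643; rank = round(500 × 0.0643) = 32; θ*₍32₎ = 0.6451.
Upper: z₀ + z₂ = 2.157; 1 − a(z₀+z₂) = 0.9676; argument = 2.4261 → 2.43; α₂ = 0.9925; rank = 496; θ*₍496₎ = 1.1581.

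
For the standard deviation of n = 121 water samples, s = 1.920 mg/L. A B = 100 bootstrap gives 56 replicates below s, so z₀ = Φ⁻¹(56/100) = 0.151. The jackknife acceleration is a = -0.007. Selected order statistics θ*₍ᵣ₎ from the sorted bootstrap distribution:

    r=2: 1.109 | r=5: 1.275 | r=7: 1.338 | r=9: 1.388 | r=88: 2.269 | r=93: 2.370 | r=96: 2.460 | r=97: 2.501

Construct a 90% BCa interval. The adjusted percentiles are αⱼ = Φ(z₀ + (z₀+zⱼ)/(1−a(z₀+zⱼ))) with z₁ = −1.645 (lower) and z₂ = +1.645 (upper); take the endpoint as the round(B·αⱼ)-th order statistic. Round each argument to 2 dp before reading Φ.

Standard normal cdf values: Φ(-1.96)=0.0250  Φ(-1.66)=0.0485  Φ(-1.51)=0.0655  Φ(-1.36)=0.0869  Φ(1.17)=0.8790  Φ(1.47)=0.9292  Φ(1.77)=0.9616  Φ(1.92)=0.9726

Lower: z₀ + z₁ = 0.151 + (-1.645) = -1.494; 1 − a(z₀+z₁) = 1 − (-0.007)(-1.494) = 0.9895; argument = 0.151 + (-1.494)/0.9895 = -1.3588 → -1.36.
α₁ = Φ(-1.36) = 0.0869; rank = round(100 × 0.0869) = 9; θ*₍9₎ = 1.388.
Upper: z₀ + z₂ = 1.796; 1 − a(z₀+z₂) = 1.0126; argument = 1.9247 → 1.92; α₂ = 0.9726; rank = 97; θ*₍97₎ = 2.501.

(1.388, 2.501)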